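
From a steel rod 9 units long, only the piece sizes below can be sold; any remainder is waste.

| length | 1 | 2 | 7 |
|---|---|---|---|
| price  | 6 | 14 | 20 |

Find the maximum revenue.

Consider every possible first cut. best[k] is the best of p[i]+best[k−i] over all sellable i≤k.
best[1] = 6
best[2] = 14
best[3] = 20  (first piece 1, then best[2]=14)
best[4] = 28  (first piece 2, then best[2]=14)
best[5] = 34  (first piece 1, then best[4]=28)
best[6] = 42  (first piece 2, then best[4]=28)
best[7] = 48  (first piece 1, then best[6]=42)
best[8] = 56  (first piece 2, then best[6]=42)
best[9] = 62  (first piece 1, then best[8]=56)
One optimal cutting: 2 + 2 + 2 + 2 + 1 → $62.

62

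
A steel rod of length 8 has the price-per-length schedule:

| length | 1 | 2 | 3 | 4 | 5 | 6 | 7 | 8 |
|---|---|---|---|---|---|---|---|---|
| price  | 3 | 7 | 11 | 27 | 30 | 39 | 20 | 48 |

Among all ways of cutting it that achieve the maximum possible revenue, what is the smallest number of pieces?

2

Consider every possible first cut. r[k] is the best of p[i]+r[k−i] over all sellable i≤k.
r[1] = 3
r[2] = 7
r[3] = 11
r[4] = 27
r[5] = 30  (first piece 1, then r[4]=27)
r[6] = 39
r[7] = 42  (first piece 1, then r[6]=39)
r[8] = 54  (first piece 4, then r[4]=27)
Maximum revenue is $54.
Now minimize piece count subject to staying optimal: for each k, pieces[k] = 1 + min over i with p[i]+r[k−i]=r[k] of pieces[k−i].
pieces[5] = 1
pieces[6] = 1
pieces[7] = 2
pieces[8] = 2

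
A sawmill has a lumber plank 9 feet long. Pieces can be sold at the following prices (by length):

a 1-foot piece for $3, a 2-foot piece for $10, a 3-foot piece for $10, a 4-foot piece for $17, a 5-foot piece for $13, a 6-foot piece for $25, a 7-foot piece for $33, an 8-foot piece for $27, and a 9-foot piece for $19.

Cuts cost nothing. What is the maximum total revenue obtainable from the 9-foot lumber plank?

43

Let r[k] be the best obtainable value from length k. For each k, try every first piece i and keep the best of price[i] + r[k−i].
r[1] = 3
r[2] = 10
r[3] = 13  (first piece 1, then r[2]=10)
r[4] = 20  (first piece 2, then r[2]=10)
r[5] = 23  (first piece 1, then r[4]=20)
r[6] = 30  (first piece 2, then r[4]=20)
r[7] = 33  (first piece 1, then r[6]=30)
r[8] = 40  (first piece 2, then r[6]=30)
r[9] = 43  (first piece 1, then r[8]=40)
One optimal cutting: 2 + 2 + 2 + 2 + 1 → $10 + $10 + $10 + $10 + $3 = $43.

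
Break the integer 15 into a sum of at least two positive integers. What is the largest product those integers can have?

243

Define prod[k] = max over 1≤i<k of i · max(k−i, prod[k−i]); the inner max lets the remainder stay uncut if that's better.
Small cases: prod[2]=1, prod[3]=2, prod[4]=4, prod[5]=6, prod[6]=9, prod[7]=12, prod[8]=18.
prod[9] = 3*max(6,9) = 3*9 = 27
prod[10] = 2*max(8,18) = 2*18 = 36
prod[11] = 2*max(9,27) = 2*27 = 54
prod[12] = 3*max(9,27) = 3*27 = 81
prod[13] = 2*max(11,54) = 2*54 = 108
prod[14] = 2*max(12,81) = 2*81 = 162
prod[15] = 3*max(12,81) = 3*81 = 243
One optimal split: 3 + 3 + 3 + 3 + 3; product 3*3*3*3*3 = 243.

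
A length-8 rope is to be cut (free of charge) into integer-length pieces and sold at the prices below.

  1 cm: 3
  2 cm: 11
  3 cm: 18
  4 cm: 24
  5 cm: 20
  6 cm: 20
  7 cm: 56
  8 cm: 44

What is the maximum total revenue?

Build R[k] bottom-up: R[k] = max over allowed piece i of (p[i] + R[k−i]).
R[1] = 3
R[2] = max(3+3, 11+0) = 11
R[3] = max(3+11, 11+3, 18+0) = 18
R[4] = max(3+18, 11+11, 18+3, 24+0) = 24
R[5] = max(3+24, 11+18, 18+11, 24+3, 20+0) = 29
R[6] = max(3+29, 11+24, 18+18, 24+11, 20+3, 20+0) = 36
R[7] = max(3+36, 11+29, 18+24, …, 20+3, 56+0) = 56
R[8] = max(3+56, 11+36, 18+29, …, 56+3, 44+0) = 59
One optimal cutting: 7 + 1 → 56 + 3 = 59.

59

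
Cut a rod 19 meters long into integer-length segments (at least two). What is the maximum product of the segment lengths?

972

Let m[k] be the best product for length k (with at least one cut). For each first piece i, the rest contributes max(k−i, m[k−i]).
Small cases: m[2]=1, m[3]=2, m[4]=4, m[5]=6, m[6]=9, m[7]=12, m[8]=18, m[9]=27, m[10]=36, m[11]=54, m[12]=81, m[13]=108.
m[14] = max(1·108, 2·81, 3·54, …, 12·2, 13·1) = 162
m[15] = max(1·162, 2·108, 3·81, …, 13·2, 14·1) = 243
m[16] = max(1·243, 2·162, 3·108, …, 14·2, 15·1) = 324
m[17] = max(1·324, 2·243, 3·162, …, 15·2, 16·1) = 486
m[18] = max(1·486, 2·324, 3·243, …, 16·2, 17·1) = 729
m[19] = max(1·729, 2·486, 3·324, …, 17·2, 18·1) = 972
One optimal split: 3 + 3 + 3 + 3 + 3 + 2 + 2; product 3·3·3·3·3·2·2 = 972.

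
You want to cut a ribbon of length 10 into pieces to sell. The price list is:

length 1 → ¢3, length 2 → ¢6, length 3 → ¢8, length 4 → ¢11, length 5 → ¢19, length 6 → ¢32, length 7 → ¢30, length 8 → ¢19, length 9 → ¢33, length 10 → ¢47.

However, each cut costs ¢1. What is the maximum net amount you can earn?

47

Let r[k] be the best obtainable value from length k. For each k, try every first piece i and keep the best of price[i] + r[k−i] minus the 1 cut fee when i<k.
r[1] = 3
r[2] = max(3+3-1, 6+0) = 6
r[3] = max(3+6-1, 6+3-1, 8+0) = 8
r[4] = max(3+8-1, 6+6-1, 8+3-1, 11+0) = 11
r[5] = max(3+11-1, 6+8-1, 8+6-1, 11+3-1, 19+0) = 19
r[6] = max(3+19-1, 6+11-1, 8+8-1, 11+6-1, 19+3-1, 32+0) = 32
r[7] = max(3+32-1, 6+19-1, 8+11-1, …, 32+3-1, 30+0) = 34
r[8] = max(3+34-1, 6+32-1, 8+19-1, …, 30+3-1, 19+0) = 37
r[9] = max(3+37-1, 6+34-1, 8+32-1, …, 19+3-1, 33+0) = 39
r[10] = max(3+39-1, 6+37-1, 8+34-1, …, 33+3-1, 47+0) = 47
Best is to make no cuts and sell whole for ¢47.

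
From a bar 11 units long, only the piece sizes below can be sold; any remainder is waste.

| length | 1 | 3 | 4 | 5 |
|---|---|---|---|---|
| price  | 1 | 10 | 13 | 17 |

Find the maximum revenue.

37

Build f[k] bottom-up: f[k] = max over allowed piece i of (p[i] + f[k−i]).
f[1] = 1
f[2] = 2  (first piece 1, then f[1]=1)
f[3] = max(1+2, 10+0) = 10
f[4] = max(1+10, 10+1, 13+0) = 13
f[5] = max(1+13, 10+2, 13+1, 17+0) = 17
f[6] = max(1+17, 10+10, 13+2, 17+1) = 20
f[7] = max(1+20, 10+13, 13+10, 17+2) = 23
f[8] = max(1+23, 10+17, 13+13, 17+10) = 27
f[9] = max(1+27, 10+20, 13+17, 17+13) = 30
f[10] = max(1+30, 10+23, 13+20, 17+17) = 34
f[11] = max(1+34, 10+27, 13+23, 17+20) = 37
One optimal cutting: 5 + 3 + 3 → €37.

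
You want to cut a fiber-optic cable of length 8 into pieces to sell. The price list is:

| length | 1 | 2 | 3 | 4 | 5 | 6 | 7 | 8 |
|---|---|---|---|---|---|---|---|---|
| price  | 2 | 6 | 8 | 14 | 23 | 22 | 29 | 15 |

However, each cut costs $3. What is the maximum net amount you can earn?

28

Let r[k] be the best obtainable value from length k. For each k, try every first piece i and keep the best of price[i] + r[k−i] minus the 3 cut fee when i<k.
r[1] = 2
r[2] = max(2+2-3, 6+0) = 6
r[3] = max(2+6-3, 6+2-3, 8+0) = 8
r[4] = max(2+8-3, 6+6-3, 8+2-3, 14+0) = 14
r[5] = max(2+14-3, 6+8-3, 8+6-3, 14+2-3, 23+0) = 23
r[6] = max(2+23-3, 6+14-3, 8+8-3, 14+6-3, 23+2-3, 22+0) = 22
r[7] = max(2+22-3, 6+23-3, 8+14-3, …, 22+2-3, 29+0) = 29
r[8] = max(2+29-3, 6+22-3, 8+23-3, …, 29+2-3, 15+0) = 28
One optimal plan: pieces 7 + 1 (1 cut) → $31 − $3 = $28.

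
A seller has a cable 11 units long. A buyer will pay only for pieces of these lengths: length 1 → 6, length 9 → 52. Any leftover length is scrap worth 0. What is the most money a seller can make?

66

Build r[k] bottom-up: r[k] = max over allowed piece i of (p[i] + r[k−i]).
r[1] = 6
r[2] = 12  (first piece 1, then r[1]=6)
r[3] = 18  (first piece 1, then r[2]=12)
r[4] = 24  (first piece 1, then r[3]=18)
r[5] = 30  (first piece 1, then r[4]=24)
r[6] = 36  (first piece 1, then r[5]=30)
r[7] = 42  (first piece 1, then r[6]=36)
r[8] = 48  (first piece 1, then r[7]=42)
r[9] = max(6+48, 52+0) = 54
r[10] = max(6+54, 52+6) = 60
r[11] = max(6+60, 52+12) = 66
One optimal cutting: 1 + 1 + 1 + 1 + 1 + 1 + 1 + 1 + 1 + 1 + 1 → 66.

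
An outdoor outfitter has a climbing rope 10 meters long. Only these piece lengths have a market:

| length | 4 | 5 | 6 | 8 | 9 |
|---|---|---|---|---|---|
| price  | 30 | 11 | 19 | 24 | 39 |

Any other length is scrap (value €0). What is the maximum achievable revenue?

60

Build best[k] bottom-up: best[k] = max over allowed piece i of (p[i] + best[k−i]).
best[1] = 0
best[2] = 0
best[3] = 0
best[4] = 30
best[5] = max(30+0, 11+0) = 30
best[6] = max(30+0, 11+0, 19+0) = 30
best[7] = max(30+0, 11+0, 19+0) = 30
best[8] = max(30+30, 11+0, 19+0, 24+0) = 60
best[9] = max(30+30, 11+30, 19+0, 24+0, 39+0) = 60
best[10] = max(30+30, 11+30, 19+30, 24+0, 39+0) = 60
One optimal cutting: pieces 4 + 4 with 2 meters of scrap → €60.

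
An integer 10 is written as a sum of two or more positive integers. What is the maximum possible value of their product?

36

Let f[k] be the best product for length k (with at least one cut). For each first piece i, the rest contributes max(k−i, f[k−i]).
Small cases: f[2]=1, f[3]=2, f[4]=4.
f[5] = max(1×4, 2×3, 3×2, 4×1) = 6
f[6] = max(1×6, 2×4, 3×3, 4×2, 5×1) = 9
f[7] = max(1×9, 2×6, 3×4, 4×3, 5×2, 6×1) = 12
f[8] = max(1×12, 2×9, 3×6, …, 6×2, 7×1) = 18
f[9] = max(1×18, 2×12, 3×9, …, 7×2, 8×1) = 27
f[10] = max(1×27, 2×18, 3×12, …, 8×2, 9×1) = 36
One optimal split: 3 + 3 + 2 + 2; product 3×3×2×2 = 36.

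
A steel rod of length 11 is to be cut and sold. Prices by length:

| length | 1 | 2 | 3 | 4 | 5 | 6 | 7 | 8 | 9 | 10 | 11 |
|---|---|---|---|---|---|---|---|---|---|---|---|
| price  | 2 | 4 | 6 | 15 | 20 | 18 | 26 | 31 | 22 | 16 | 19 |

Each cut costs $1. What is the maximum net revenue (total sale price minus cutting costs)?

40

Let r[k] be the best obtainable value from length k. For each k, try every first piece i and keep the best of price[i] + r[k−i] minus the 1 cut fee when i<k.
r[1] = 2
r[2] = max(2+2-1, 4+0) = 4
r[3] = max(2+4-1, 4+2-1, 6+0) = 6
r[4] = max(2+6-1, 4+4-1, 6+2-1, 15+0) = 15
r[5] = max(2+15-1, 4+6-1, 6+4-1, 15+2-1, 20+0) = 20
r[6] = max(2+20-1, 4+15-1, 6+6-1, 15+4-1, 20+2-1, 18+0) = 21
r[7] = max(2+21-1, 4+20-1, 6+15-1, …, 18+2-1, 26+0) = 26
r[8] = max(2+26-1, 4+21-1, 6+20-1, …, 26+2-1, 31+0) = 31
r[9] = max(2+31-1, 4+26-1, 6+21-1, …, 31+2-1, 22+0) = 34
r[10] = max(2+34-1, 4+31-1, 6+26-1, …, 22+2-1, 16+0) = 39
r[11] = max(2+39-1, 4+34-1, 6+31-1, …, 16+2-1, 19+0) = 40
One optimal plan: pieces 5 + 5 + 1 (2 cuts) → $42 − $2 = $40.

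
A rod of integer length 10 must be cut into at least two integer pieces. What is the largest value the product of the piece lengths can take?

36

Define m[k] = max over 1≤i<k of i · max(k−i, m[k−i]); the inner max lets the remainder stay uncut if that's better.
m[2] = 1*max(1,0) = 1*1 = 1
m[3] = 1*max(2,1) = 1*2 = 2
m[4] = 2*max(2,1) = 2*2 = 4
m[5] = 2*max(3,2) = 2*3 = 6
m[6] = 3*max(3,2) = 3*3 = 9
m[7] = 2*max(5,6) = 2*6 = 12
m[8] = 2*max(6,9) = 2*9 = 18
m[9] = 3*max(6,9) = 3*9 = 27
m[10] = 2*max(8,18) = 2*18 = 36
One optimal split: 3 + 3 + 2 + 2; product 3*3*2*2 = 36.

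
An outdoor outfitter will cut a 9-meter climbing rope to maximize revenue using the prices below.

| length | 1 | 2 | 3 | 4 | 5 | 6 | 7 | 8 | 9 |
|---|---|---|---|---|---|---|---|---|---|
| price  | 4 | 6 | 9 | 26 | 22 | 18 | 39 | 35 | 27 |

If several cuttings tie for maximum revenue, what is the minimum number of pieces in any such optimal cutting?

Let r[k] be the best obtainable value from length k. For each k, try every first piece i and keep the best of price[i] + r[k−i].
r[1] = 4
r[2] = 8  (first piece 1, then r[1]=4)
r[3] = 12  (first piece 1, then r[2]=8)
r[4] = 26
r[5] = 30  (first piece 1, then r[4]=26)
r[6] = 34  (first piece 1, then r[5]=30)
r[7] = 39
r[8] = 52  (first piece 4, then r[4]=26)
r[9] = 56  (first piece 1, then r[8]=52)
Maximum revenue is €56.
Now minimize piece count subject to staying optimal: for each k, pieces[k] = 1 + min over i with p[i]+r[k−i]=r[k] of pieces[k−i].
pieces[6] = 3
pieces[7] = 1
pieces[8] = 2
pieces[9] = 3

3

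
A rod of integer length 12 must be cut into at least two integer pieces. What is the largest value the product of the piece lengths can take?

Define m[k] = max over 1≤i<k of i · max(k−i, m[k−i]); the inner max lets the remainder stay uncut if that's better.
m[2] = 1×max(1,0) = 1×1 = 1
m[3] = max(1×2, 2×1) = 2
m[4] = max(1×3, 2×2, 3×1) = 4
m[5] = max(1×4, 2×3, 3×2, 4×1) = 6
m[6] = max(1×6, 2×4, 3×3, 4×2, 5×1) = 9
m[7] = max(1×9, 2×6, 3×4, 4×3, 5×2, 6×1) = 12
m[8] = max(1×12, 2×9, 3×6, …, 6×2, 7×1) = 18
m[9] = max(1×18, 2×12, 3×9, …, 7×2, 8×1) = 27
m[10] = max(1×27, 2×18, 3×12, …, 8×2, 9×1) = 36
m[11] = max(1×36, 2×27, 3×18, …, 9×2, 10×1) = 54
m[12] = max(1×54, 2×36, 3×27, …, 10×2, 11×1) = 81
One optimal split: 3 + 3 + 3 + 3; product 3×3×3×3 = 81.

81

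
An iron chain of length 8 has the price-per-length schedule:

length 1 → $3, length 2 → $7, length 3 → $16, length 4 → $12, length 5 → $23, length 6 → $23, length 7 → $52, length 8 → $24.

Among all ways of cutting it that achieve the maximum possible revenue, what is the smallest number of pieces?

2

Consider every possible first cut. r[k] is the best of p[i]+r[k−i] over all sellable i≤k.
r[1] = 3
r[2] = 7
r[3] = 16
r[4] = 19  (first piece 1, then r[3]=16)
r[5] = 23  (first piece 2, then r[3]=16)
r[6] = 32  (first piece 3, then r[3]=16)
r[7] = 52
r[8] = 55  (first piece 1, then r[7]=52)
Maximum revenue is $55.
Now minimize piece count subject to staying optimal: for each k, pieces[k] = 1 + min over i with p[i]+r[k−i]=r[k] of pieces[k−i].
pieces[5] = 1
pieces[6] = 2
pieces[7] = 1
pieces[8] = 2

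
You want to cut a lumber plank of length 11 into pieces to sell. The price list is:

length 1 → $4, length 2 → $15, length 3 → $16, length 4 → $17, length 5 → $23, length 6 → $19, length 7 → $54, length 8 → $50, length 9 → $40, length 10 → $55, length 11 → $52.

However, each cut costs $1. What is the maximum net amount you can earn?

Build v[k] bottom-up: v[k] = max over allowed piece i of (p[i] + v[k−i]) − 1 per cut.
v[1] = 4
v[2] = max(4+4-1, 15+0) = 15
v[3] = max(4+15-1, 15+4-1, 16+0) = 18
v[4] = max(4+18-1, 15+15-1, 16+4-1, 17+0) = 29
v[5] = max(4+29-1, 15+18-1, 16+15-1, 17+4-1, 23+0) = 32
v[6] = max(4+32-1, 15+29-1, 16+18-1, 17+15-1, 23+4-1, 19+0) = 43
v[7] = max(4+43-1, 15+32-1, 16+29-1, …, 19+4-1, 54+0) = 54
v[8] = max(4+54-1, 15+43-1, 16+32-1, …, 54+4-1, 50+0) = 57
v[9] = max(4+57-1, 15+54-1, 16+43-1, …, 50+4-1, 40+0) = 68
v[10] = max(4+68-1, 15+57-1, 16+54-1, …, 40+4-1, 55+0) = 71
v[11] = max(4+71-1, 15+68-1, 16+57-1, …, 55+4-1, 52+0) = 82
One optimal plan: pieces 7 + 2 + 2 (2 cuts) → $84 − $2 = $82.

82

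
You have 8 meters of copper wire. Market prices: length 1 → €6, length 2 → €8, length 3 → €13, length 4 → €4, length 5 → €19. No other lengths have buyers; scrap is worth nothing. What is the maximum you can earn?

Consider every possible first cut. r[k] is the best of p[i]+r[k−i] over all sellable i≤k.
r[1] = 6
r[2] = 12  (first piece 1, then r[1]=6)
r[3] = 18  (first piece 1, then r[2]=12)
r[4] = 24  (first piece 1, then r[3]=18)
r[5] = 30  (first piece 1, then r[4]=24)
r[6] = 36  (first piece 1, then r[5]=30)
r[7] = 42  (first piece 1, then r[6]=36)
r[8] = 48  (first piece 1, then r[7]=42)
One optimal cutting: 1 + 1 + 1 + 1 + 1 + 1 + 1 + 1 → €48.

48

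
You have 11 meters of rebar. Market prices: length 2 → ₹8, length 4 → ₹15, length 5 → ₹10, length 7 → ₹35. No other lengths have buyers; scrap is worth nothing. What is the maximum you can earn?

Let best[k] be the best obtainable value from length k. For each k, try every first piece i and keep the best of price[i] + best[k−i].
best[1] = 0
best[2] = 8
best[3] = 8
best[4] = max(8+8, 15+0) = 16
best[5] = max(8+8, 15+0, 10+0) = 16
best[6] = max(8+16, 15+8, 10+0) = 24
best[7] = max(8+16, 15+8, 10+8, 35+0) = 35
best[8] = max(8+24, 15+16, 10+8, 35+0) = 35
best[9] = max(8+35, 15+16, 10+16, 35+8) = 43
best[10] = max(8+35, 15+24, 10+16, 35+8) = 43
best[11] = max(8+43, 15+35, 10+24, 35+16) = 51
One optimal cutting: 7 + 2 + 2 → ₹51.

51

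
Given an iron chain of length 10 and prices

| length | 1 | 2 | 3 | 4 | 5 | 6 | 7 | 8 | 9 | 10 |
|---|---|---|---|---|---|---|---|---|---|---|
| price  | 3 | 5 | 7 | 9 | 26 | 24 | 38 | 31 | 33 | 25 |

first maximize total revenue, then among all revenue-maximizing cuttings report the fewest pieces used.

2

Consider every possible first cut. r[k] is the best of p[i]+r[k−i] over all sellable i≤k.
r[1] = 3
r[2] = max(3+3, 5+0) = 6
r[3] = max(3+6, 5+3, 7+0) = 9
r[4] = max(3+9, 5+6, 7+3, 9+0) = 12
r[5] = max(3+12, 5+9, 7+6, 9+3, 26+0) = 26
r[6] = max(3+26, 5+12, 7+9, 9+6, 26+3, 24+0) = 29
r[7] = max(3+29, 5+26, 7+12, …, 24+3, 38+0) = 38
r[8] = max(3+38, 5+29, 7+26, …, 38+3, 31+0) = 41
r[9] = max(3+41, 5+38, 7+29, …, 31+3, 33+0) = 44
r[10] = max(3+44, 5+41, 7+38, …, 33+3, 25+0) = 52
Maximum revenue is $52.
Now minimize piece count subject to staying optimal: for each k, pieces[k] = 1 + min over i with p[i]+r[k−i]=r[k] of pieces[k−i].
pieces[7] = 1
pieces[8] = 2
pieces[9] = 3
pieces[10] = 2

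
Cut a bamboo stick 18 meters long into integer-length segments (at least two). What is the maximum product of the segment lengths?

729

Let g[k] be the best product for length k (with at least one cut). For each first piece i, the rest contributes max(k−i, g[k−i]).
g[2] = 1*max(1,0) = 1*1 = 1
g[3] = max(1*2, 2*1) = 2
g[4] = max(1*3, 2*2, 3*1) = 4
g[5] = max(1*4, 2*3, 3*2, 4*1) = 6
g[6] = max(1*6, 2*4, 3*3, 4*2, 5*1) = 9
g[7] = max(1*9, 2*6, 3*4, 4*3, 5*2, 6*1) = 12
g[8] = max(1*12, 2*9, 3*6, …, 6*2, 7*1) = 18
g[9] = max(1*18, 2*12, 3*9, …, 7*2, 8*1) = 27
g[10] = max(1*27, 2*18, 3*12, …, 8*2, 9*1) = 36
g[11] = max(1*36, 2*27, 3*18, …, 9*2, 10*1) = 54
g[12] = max(1*54, 2*36, 3*27, …, 10*2, 11*1) = 81
g[13] = max(1*81, 2*54, 3*36, …, 11*2, 12*1) = 108
g[14] = max(1*108, 2*81, 3*54, …, 12*2, 13*1) = 162
g[15] = max(1*162, 2*108, 3*81, …, 13*2, 14*1) = 243
g[16] = max(1*243, 2*162, 3*108, …, 14*2, 15*1) = 324
g[17] = max(1*324, 2*243, 3*162, …, 15*2, 16*1) = 486
g[18] = max(1*486, 2*324, 3*243, …, 16*2, 17*1) = 729
One optimal split: 3 + 3 + 3 + 3 + 3 + 3; product 3*3*3*3*3*3 = 729.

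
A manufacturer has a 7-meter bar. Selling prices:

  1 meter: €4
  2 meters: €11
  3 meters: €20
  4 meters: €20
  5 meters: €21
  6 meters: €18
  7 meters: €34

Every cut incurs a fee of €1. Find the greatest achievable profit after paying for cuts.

Consider every possible first cut. v[k] is the best of p[i]+v[k−i] over all sellable i≤k, charging 1 whenever i<k.
v[1] = 4
v[2] = max(4+4-1, 11+0) = 11
v[3] = max(4+11-1, 11+4-1, 20+0) = 20
v[4] = max(4+20-1, 11+11-1, 20+4-1, 20+0) = 23
v[5] = max(4+23-1, 11+20-1, 20+11-1, 20+4-1, 21+0) = 30
v[6] = max(4+30-1, 11+23-1, 20+20-1, 20+11-1, 21+4-1, 18+0) = 39
v[7] = max(4+39-1, 11+30-1, 20+23-1, …, 18+4-1, 34+0) = 42
One optimal plan: pieces 3 + 3 + 1 (2 cuts) → €44 − €2 = €42.

42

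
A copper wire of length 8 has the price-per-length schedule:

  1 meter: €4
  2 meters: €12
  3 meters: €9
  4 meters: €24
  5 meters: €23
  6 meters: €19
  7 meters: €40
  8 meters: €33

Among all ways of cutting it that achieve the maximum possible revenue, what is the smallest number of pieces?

2

Consider every possible first cut. r[k] is the best of p[i]+r[k−i] over all sellable i≤k.
r[1] = 4
r[2] = max(4+4, 12+0) = 12
r[3] = max(4+12, 12+4, 9+0) = 16
r[4] = max(4+16, 12+12, 9+4, 24+0) = 24
r[5] = max(4+24, 12+16, 9+12, 24+4, 23+0) = 28
r[6] = max(4+28, 12+24, 9+16, 24+12, 23+4, 19+0) = 36
r[7] = max(4+36, 12+28, 9+24, …, 19+4, 40+0) = 40
r[8] = max(4+40, 12+36, 9+28, …, 40+4, 33+0) = 48
Maximum revenue is €48.
Now minimize piece count subject to staying optimal: for each k, pieces[k] = 1 + min over i with p[i]+r[k−i]=r[k] of pieces[k−i].
pieces[5] = 2
pieces[6] = 2
pieces[7] = 1
pieces[8] = 2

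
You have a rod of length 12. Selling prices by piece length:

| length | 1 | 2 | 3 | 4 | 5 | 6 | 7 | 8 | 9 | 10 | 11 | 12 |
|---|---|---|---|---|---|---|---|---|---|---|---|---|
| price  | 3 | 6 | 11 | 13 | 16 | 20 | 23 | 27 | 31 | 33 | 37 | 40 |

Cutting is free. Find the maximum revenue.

Let v[k] be the best obtainable value from length k. For each k, try every first piece i and keep the best of price[i] + v[k−i].
v[1] = 3
v[2] = max(3+3, 6+0) = 6
v[3] = max(3+6, 6+3, 11+0) = 11
v[4] = max(3+11, 6+6, 11+3, 13+0) = 14
v[5] = max(3+14, 6+11, 11+6, 13+3, 16+0) = 17
v[6] = max(3+17, 6+14, 11+11, 13+6, 16+3, 20+0) = 22
v[7] = max(3+22, 6+17, 11+14, …, 20+3, 23+0) = 25
v[8] = max(3+25, 6+22, 11+17, …, 23+3, 27+0) = 28
v[9] = max(3+28, 6+25, 11+22, …, 27+3, 31+0) = 33
v[10] = max(3+33, 6+28, 11+25, …, 31+3, 33+0) = 36
v[11] = max(3+36, 6+33, 11+28, …, 33+3, 37+0) = 39
v[12] = max(3+39, 6+36, 11+33, …, 37+3, 40+0) = 44
One optimal cutting: 3 + 3 + 3 + 3 → $11 + $11 + $11 + $11 = $44.

44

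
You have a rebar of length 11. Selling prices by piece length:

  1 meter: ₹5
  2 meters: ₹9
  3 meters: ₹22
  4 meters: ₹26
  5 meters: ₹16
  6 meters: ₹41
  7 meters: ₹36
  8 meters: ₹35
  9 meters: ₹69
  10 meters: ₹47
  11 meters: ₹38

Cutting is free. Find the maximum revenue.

Consider every possible first cut. v[k] is the best of p[i]+v[k−i] over all sellable i≤k.
v[1] = 5
v[2] = max(5+5, 9+0) = 10
v[3] = max(5+10, 9+5, 22+0) = 22
v[4] = max(5+22, 9+10, 22+5, 26+0) = 27
v[5] = max(5+27, 9+22, 22+10, 26+5, 16+0) = 32
v[6] = max(5+32, 9+27, 22+22, 26+10, 16+5, 41+0) = 44
v[7] = max(5+44, 9+32, 22+27, …, 41+5, 36+0) = 49
v[8] = max(5+49, 9+44, 22+32, …, 36+5, 35+0) = 54
v[9] = max(5+54, 9+49, 22+44, …, 35+5, 69+0) = 69
v[10] = max(5+69, 9+54, 22+49, …, 69+5, 47+0) = 74
v[11] = max(5+74, 9+69, 22+54, …, 47+5, 38+0) = 79
One optimal cutting: 9 + 1 + 1 → ₹69 + ₹5 + ₹5 = ₹79.

79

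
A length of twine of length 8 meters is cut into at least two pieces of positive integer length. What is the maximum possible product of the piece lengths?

18

Let P[k] be the best product for length k (with at least one cut). For each first piece i, the rest contributes max(k−i, P[k−i]).
P[2] = 1×max(1,0) = 1×1 = 1
P[3] = max(1×2, 2×1) = 2
P[4] = max(1×3, 2×2, 3×1) = 4
P[5] = max(1×4, 2×3, 3×2, 4×1) = 6
P[6] = max(1×6, 2×4, 3×3, 4×2, 5×1) = 9
P[7] = max(1×9, 2×6, 3×4, 4×3, 5×2, 6×1) = 12
P[8] = max(1×12, 2×9, 3×6, …, 6×2, 7×1) = 18
One optimal split: 3 + 3 + 2; product 3×3×2 = 18.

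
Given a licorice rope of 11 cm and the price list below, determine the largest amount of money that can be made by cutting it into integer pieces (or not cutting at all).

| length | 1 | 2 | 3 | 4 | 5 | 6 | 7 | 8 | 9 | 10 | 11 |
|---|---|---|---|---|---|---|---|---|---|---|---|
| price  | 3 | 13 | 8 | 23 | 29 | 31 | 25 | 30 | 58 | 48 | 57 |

Build r[k] bottom-up: r[k] = max over allowed piece i of (p[i] + r[k−i]).
r[1] = 3
r[2] = 13
r[3] = 16  (first piece 1, then r[2]=13)
r[4] = 26  (first piece 2, then r[2]=13)
r[5] = 29  (first piece 1, then r[4]=26)
r[6] = 39  (first piece 2, then r[4]=26)
r[7] = 42  (first piece 1, then r[6]=39)
r[8] = 52  (first piece 2, then r[6]=39)
r[9] = 58
r[10] = 65  (first piece 2, then r[8]=52)
r[11] = 71  (first piece 2, then r[9]=58)
One optimal cutting: 9 + 2 → ¢58 + ¢13 = ¢71.

71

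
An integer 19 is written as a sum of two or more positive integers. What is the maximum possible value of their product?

Define prod[k] = max over 1≤i<k of i · max(k−i, prod[k−i]); the inner max lets the remainder stay uncut if that's better.
Small cases: prod[2]=1, prod[3]=2, prod[4]=4, prod[5]=6, prod[6]=9, prod[7]=12, prod[8]=18, prod[9]=27, prod[10]=36, prod[11]=54, prod[12]=81, prod[13]=108.
prod[14] = max(1*108, 2*81, 3*54, …, 12*2, 13*1) = 162
prod[15] = max(1*162, 2*108, 3*81, …, 13*2, 14*1) = 243
prod[16] = max(1*243, 2*162, 3*108, …, 14*2, 15*1) = 324
prod[17] = max(1*324, 2*243, 3*162, …, 15*2, 16*1) = 486
prod[18] = max(1*486, 2*324, 3*243, …, 16*2, 17*1) = 729
prod[19] = max(1*729, 2*486, 3*324, …, 17*2, 18*1) = 972
One optimal split: 3 + 3 + 3 + 3 + 3 + 2 + 2; product 3*3*3*3*3*2*2 = 972.

972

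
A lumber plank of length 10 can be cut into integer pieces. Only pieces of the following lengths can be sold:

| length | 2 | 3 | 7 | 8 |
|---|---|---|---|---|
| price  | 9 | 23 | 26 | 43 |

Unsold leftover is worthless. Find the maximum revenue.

69

Consider every possible first cut. best[k] is the best of p[i]+best[k−i] over all sellable i≤k.
best[1] = 0
best[2] = 9
best[3] = max(9+0, 23+0) = 23
best[4] = max(9+9, 23+0) = 23
best[5] = max(9+23, 23+9) = 32
best[6] = max(9+23, 23+23) = 46
best[7] = max(9+32, 23+23, 26+0) = 46
best[8] = max(9+46, 23+32, 26+0, 43+0) = 55
best[9] = max(9+46, 23+46, 26+9, 43+0) = 69
best[10] = max(9+55, 23+46, 26+23, 43+9) = 69
One optimal cutting: pieces 3 + 3 + 3 with 1 foot of scrap → $69.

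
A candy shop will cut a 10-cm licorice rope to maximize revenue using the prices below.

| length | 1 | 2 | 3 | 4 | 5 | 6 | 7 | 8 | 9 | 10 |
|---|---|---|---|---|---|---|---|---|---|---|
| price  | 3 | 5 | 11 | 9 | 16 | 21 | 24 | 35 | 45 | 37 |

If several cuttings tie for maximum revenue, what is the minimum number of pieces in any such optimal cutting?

Build r[k] bottom-up: r[k] = max over allowed piece i of (p[i] + r[k−i]).
r[1] = 3
r[2] = max(3+3, 5+0) = 6
r[3] = max(3+6, 5+3, 11+0) = 11
r[4] = max(3+11, 5+6, 11+3, 9+0) = 14
r[5] = max(3+14, 5+11, 11+6, 9+3, 16+0) = 17
r[6] = max(3+17, 5+14, 11+11, 9+6, 16+3, 21+0) = 22
r[7] = max(3+22, 5+17, 11+14, …, 21+3, 24+0) = 25
r[8] = max(3+25, 5+22, 11+17, …, 24+3, 35+0) = 35
r[9] = max(3+35, 5+25, 11+22, …, 35+3, 45+0) = 45
r[10] = max(3+45, 5+35, 11+25, …, 45+3, 37+0) = 48
Maximum revenue is ¢48.
Now minimize piece count subject to staying optimal: for each k, pieces[k] = 1 + min over i with p[i]+r[k−i]=r[k] of pieces[k−i].
pieces[7] = 3
pieces[8] = 1
pieces[9] = 1
pieces[10] = 2

2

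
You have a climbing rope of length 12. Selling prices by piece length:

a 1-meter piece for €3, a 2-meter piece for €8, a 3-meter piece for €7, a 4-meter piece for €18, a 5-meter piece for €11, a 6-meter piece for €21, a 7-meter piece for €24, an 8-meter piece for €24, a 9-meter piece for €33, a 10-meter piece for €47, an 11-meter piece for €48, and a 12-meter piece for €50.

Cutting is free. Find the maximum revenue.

55

Build best[k] bottom-up: best[k] = max over allowed piece i of (p[i] + best[k−i]).
best[1] = 3
best[2] = max(3+3, 8+0) = 8
best[3] = max(3+8, 8+3, 7+0) = 11
best[4] = max(3+11, 8+8, 7+3, 18+0) = 18
best[5] = max(3+18, 8+11, 7+8, 18+3, 11+0) = 21
best[6] = max(3+21, 8+18, 7+11, 18+8, 11+3, 21+0) = 26
best[7] = max(3+26, 8+21, 7+18, …, 21+3, 24+0) = 29
best[8] = max(3+29, 8+26, 7+21, …, 24+3, 24+0) = 36
best[9] = max(3+36, 8+29, 7+26, …, 24+3, 33+0) = 39
best[10] = max(3+39, 8+36, 7+29, …, 33+3, 47+0) = 47
best[11] = max(3+47, 8+39, 7+36, …, 47+3, 48+0) = 50
best[12] = max(3+50, 8+47, 7+39, …, 48+3, 50+0) = 55
One optimal cutting: 10 + 2 → €47 + €8 = €55.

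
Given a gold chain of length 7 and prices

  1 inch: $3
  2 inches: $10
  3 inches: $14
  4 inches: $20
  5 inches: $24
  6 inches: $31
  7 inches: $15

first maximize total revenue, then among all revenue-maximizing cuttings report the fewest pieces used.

2

Let r[k] be the best obtainable value from length k. For each k, try every first piece i and keep the best of price[i] + r[k−i].
r[1] = 3
r[2] = 10
r[3] = 14
r[4] = 20  (first piece 2, then r[2]=10)
r[5] = 24  (first piece 2, then r[3]=14)
r[6] = 31
r[7] = 34  (first piece 1, then r[6]=31)
Maximum revenue is $34.
Now minimize piece count subject to staying optimal: for each k, pieces[k] = 1 + min over i with p[i]+r[k−i]=r[k] of pieces[k−i].
pieces[4] = 1
pieces[5] = 1
pieces[6] = 1
pieces[7] = 2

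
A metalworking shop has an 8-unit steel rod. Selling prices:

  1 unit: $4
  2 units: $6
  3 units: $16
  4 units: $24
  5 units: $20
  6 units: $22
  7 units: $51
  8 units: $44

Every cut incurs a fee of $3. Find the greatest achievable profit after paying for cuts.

52

Consider every possible first cut. r[k] is the best of p[i]+r[k−i] over all sellable i≤k, charging 3 whenever i<k.
r[1] = 4
r[2] = max(4+4-3, 6+0) = 6
r[3] = max(4+6-3, 6+4-3, 16+0) = 16
r[4] = max(4+16-3, 6+6-3, 16+4-3, 24+0) = 24
r[5] = max(4+24-3, 6+16-3, 16+6-3, 24+4-3, 20+0) = 25
r[6] = max(4+25-3, 6+24-3, 16+16-3, 24+6-3, 20+4-3, 22+0) = 29
r[7] = max(4+29-3, 6+25-3, 16+24-3, …, 22+4-3, 51+0) = 51
r[8] = max(4+51-3, 6+29-3, 16+25-3, …, 51+4-3, 44+0) = 52
One optimal plan: pieces 7 + 1 (1 cut) → $55 − $3 = $52.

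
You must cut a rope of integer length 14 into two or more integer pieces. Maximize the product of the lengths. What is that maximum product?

162

Define f[k] = max over 1≤i<k of i · max(k−i, f[k−i]); the inner max lets the remainder stay uncut if that's better.
f[2] = 1*max(1,0) = 1*1 = 1
f[3] = max(1*2, 2*1) = 2
f[4] = max(1*3, 2*2, 3*1) = 4
f[5] = max(1*4, 2*3, 3*2, 4*1) = 6
f[6] = max(1*6, 2*4, 3*3, 4*2, 5*1) = 9
f[7] = max(1*9, 2*6, 3*4, 4*3, 5*2, 6*1) = 12
f[8] = max(1*12, 2*9, 3*6, …, 6*2, 7*1) = 18
f[9] = max(1*18, 2*12, 3*9, …, 7*2, 8*1) = 27
f[10] = max(1*27, 2*18, 3*12, …, 8*2, 9*1) = 36
f[11] = max(1*36, 2*27, 3*18, …, 9*2, 10*1) = 54
f[12] = max(1*54, 2*36, 3*27, …, 10*2, 11*1) = 81
f[13] = max(1*81, 2*54, 3*36, …, 11*2, 12*1) = 108
f[14] = max(1*108, 2*81, 3*54, …, 12*2, 13*1) = 162
One optimal split: 3 + 3 + 3 + 3 + 2; product 3*3*3*3*2 = 162.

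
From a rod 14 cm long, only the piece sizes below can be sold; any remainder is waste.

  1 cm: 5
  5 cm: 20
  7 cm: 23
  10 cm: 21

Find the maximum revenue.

70

Build f[k] bottom-up: f[k] = max over allowed piece i of (p[i] + f[k−i]).
f[1] = 5
f[2] = 10  (first piece 1, then f[1]=5)
f[3] = 15  (first piece 1, then f[2]=10)
f[4] = 20  (first piece 1, then f[3]=15)
f[5] = 25  (first piece 1, then f[4]=20)
f[6] = 30  (first piece 1, then f[5]=25)
f[7] = 35  (first piece 1, then f[6]=30)
f[8] = 40  (first piece 1, then f[7]=35)
f[9] = 45  (first piece 1, then f[8]=40)
f[10] = 50  (first piece 1, then f[9]=45)
f[11] = 55  (first piece 1, then f[10]=50)
f[12] = 60  (first piece 1, then f[11]=55)
f[13] = 65  (first piece 1, then f[12]=60)
f[14] = 70  (first piece 1, then f[13]=65)
One optimal cutting: 1 + 1 + 1 + 1 + 1 + 1 + 1 + 1 + 1 + 1 + 1 + 1 + 1 + 1 → 70.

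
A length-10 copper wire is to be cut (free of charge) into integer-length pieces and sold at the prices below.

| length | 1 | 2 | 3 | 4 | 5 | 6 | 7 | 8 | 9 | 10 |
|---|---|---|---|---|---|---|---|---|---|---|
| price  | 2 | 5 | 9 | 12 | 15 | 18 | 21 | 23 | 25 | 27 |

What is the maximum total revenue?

30

Build v[k] bottom-up: v[k] = max over allowed piece i of (p[i] + v[k−i]).
v[1] = 2
v[2] = 5
v[3] = 9
v[4] = 12
v[5] = 15
v[6] = 18  (first piece 3, then v[3]=9)
v[7] = 21  (first piece 3, then v[4]=12)
v[8] = 24  (first piece 3, then v[5]=15)
v[9] = 27  (first piece 3, then v[6]=18)
v[10] = 30  (first piece 3, then v[7]=21)
One optimal cutting: 4 + 3 + 3 → €12 + €9 + €9 = €30.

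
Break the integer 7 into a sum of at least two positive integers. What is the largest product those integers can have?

12

Let f[k] be the best product for length k (with at least one cut). For each first piece i, the rest contributes max(k−i, f[k−i]).
f[2] = 1×max(1,0) = 1×1 = 1
f[3] = max(1×2, 2×1) = 2
f[4] = max(1×3, 2×2, 3×1) = 4
f[5] = max(1×4, 2×3, 3×2, 4×1) = 6
f[6] = max(1×6, 2×4, 3×3, 4×2, 5×1) = 9
f[7] = max(1×9, 2×6, 3×4, 4×3, 5×2, 6×1) = 12
One optimal split: 3 + 2 + 2; product 3×2×2 = 12.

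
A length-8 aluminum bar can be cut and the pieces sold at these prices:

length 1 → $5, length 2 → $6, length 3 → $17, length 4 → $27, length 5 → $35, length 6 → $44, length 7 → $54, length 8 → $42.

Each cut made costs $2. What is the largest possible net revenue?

Let r[k] be the best obtainable value from length k. For each k, try every first piece i and keep the best of price[i] + r[k−i] minus the 2 cut fee when i<k.
r[1] = 5
r[2] = 8  (first piece 1, then r[1]=5)
r[3] = 17
r[4] = 27
r[5] = 35
r[6] = 44
r[7] = 54
r[8] = 57  (first piece 1, then r[7]=54)
One optimal plan: pieces 7 + 1 (1 cut) → $59 − $2 = $57.

57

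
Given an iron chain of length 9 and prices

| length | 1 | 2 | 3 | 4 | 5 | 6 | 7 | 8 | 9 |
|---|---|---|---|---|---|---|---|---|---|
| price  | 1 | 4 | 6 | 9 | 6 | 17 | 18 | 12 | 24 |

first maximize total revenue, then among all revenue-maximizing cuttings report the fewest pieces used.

1

Build r[k] bottom-up: r[k] = max over allowed piece i of (p[i] + r[k−i]).
r[1] = 1
r[2] = 4
r[3] = 6
r[4] = 9
r[5] = 10  (first piece 1, then r[4]=9)
r[6] = 17
r[7] = 18  (first piece 1, then r[6]=17)
r[8] = 21  (first piece 2, then r[6]=17)
r[9] = 24
Maximum revenue is $24.
Now minimize piece count subject to staying optimal: for each k, pieces[k] = 1 + min over i with p[i]+r[k−i]=r[k] of pieces[k−i].
pieces[6] = 1
pieces[7] = 1
pieces[8] = 2
pieces[9] = 1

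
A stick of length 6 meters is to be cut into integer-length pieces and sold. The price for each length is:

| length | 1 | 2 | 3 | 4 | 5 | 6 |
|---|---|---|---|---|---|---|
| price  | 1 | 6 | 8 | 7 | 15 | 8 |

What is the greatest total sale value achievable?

18

Build v[k] bottom-up: v[k] = max over allowed piece i of (p[i] + v[k−i]).
v[1] = 1
v[2] = max(1+1, 6+0) = 6
v[3] = max(1+6, 6+1, 8+0) = 8
v[4] = max(1+8, 6+6, 8+1, 7+0) = 12
v[5] = max(1+12, 6+8, 8+6, 7+1, 15+0) = 15
v[6] = max(1+15, 6+12, 8+8, 7+6, 15+1, 8+0) = 18
One optimal cutting: 2 + 2 + 2 → €6 + €6 + €6 = €18.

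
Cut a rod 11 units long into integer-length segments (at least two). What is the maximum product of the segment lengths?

54

Let m[k] be the best product for length k (with at least one cut). For each first piece i, the rest contributes max(k−i, m[k−i]).
m[2] = 1·max(1,0) = 1·1 = 1
m[3] = 1·max(2,1) = 1·2 = 2
m[4] = 2·max(2,1) = 2·2 = 4
m[5] = 2·max(3,2) = 2·3 = 6
m[6] = 3·max(3,2) = 3·3 = 9
m[7] = 2·max(5,6) = 2·6 = 12
m[8] = 2·max(6,9) = 2·9 = 18
m[9] = 3·max(6,9) = 3·9 = 27
m[10] = 2·max(8,18) = 2·18 = 36
m[11] = 2·max(9,27) = 2·27 = 54
One optimal split: 3 + 3 + 3 + 2; product 3·3·3·2 = 54.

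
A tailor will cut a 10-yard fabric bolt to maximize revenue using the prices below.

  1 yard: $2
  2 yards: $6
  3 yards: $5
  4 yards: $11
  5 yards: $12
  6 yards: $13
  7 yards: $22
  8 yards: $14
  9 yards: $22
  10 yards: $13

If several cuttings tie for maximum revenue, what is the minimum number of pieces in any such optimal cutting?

Consider every possible first cut. r[k] is the best of p[i]+r[k−i] over all sellable i≤k.
r[1] = 2
r[2] = 6
r[3] = 8  (first piece 1, then r[2]=6)
r[4] = 12  (first piece 2, then r[2]=6)
r[5] = 14  (first piece 1, then r[4]=12)
r[6] = 18  (first piece 2, then r[4]=12)
r[7] = 22
r[8] = 24  (first piece 1, then r[7]=22)
r[9] = 28  (first piece 2, then r[7]=22)
r[10] = 30  (first piece 1, then r[9]=28)
Maximum revenue is $30.
Now minimize piece count subject to staying optimal: for each k, pieces[k] = 1 + min over i with p[i]+r[k−i]=r[k] of pieces[k−i].
pieces[7] = 1
pieces[8] = 2
pieces[9] = 2
pieces[10] = 3

3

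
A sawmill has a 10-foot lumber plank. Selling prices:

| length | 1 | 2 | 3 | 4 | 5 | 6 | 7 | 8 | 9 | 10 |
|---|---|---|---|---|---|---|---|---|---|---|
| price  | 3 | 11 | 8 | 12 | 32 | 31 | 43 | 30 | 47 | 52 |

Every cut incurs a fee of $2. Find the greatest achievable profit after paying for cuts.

62

Consider every possible first cut. r[k] is the best of p[i]+r[k−i] over all sellable i≤k, charging 2 whenever i<k.
r[1] = 3
r[2] = 11
r[3] = 12  (first piece 1, then r[2]=11)
r[4] = 20  (first piece 2, then r[2]=11)
r[5] = 32
r[6] = 33  (first piece 1, then r[5]=32)
r[7] = 43
r[8] = 44  (first piece 1, then r[7]=43)
r[9] = 52  (first piece 2, then r[7]=43)
r[10] = 62  (first piece 5, then r[5]=32)
One optimal plan: pieces 5 + 5 (1 cut) → $64 − $2 = $62.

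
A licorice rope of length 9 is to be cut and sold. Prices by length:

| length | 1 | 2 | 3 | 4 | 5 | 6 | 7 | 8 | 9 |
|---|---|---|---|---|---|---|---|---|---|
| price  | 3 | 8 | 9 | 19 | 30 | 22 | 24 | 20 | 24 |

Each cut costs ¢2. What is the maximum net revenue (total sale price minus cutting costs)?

Build v[k] bottom-up: v[k] = max over allowed piece i of (p[i] + v[k−i]) − 2 per cut.
v[1] = 3
v[2] = 8
v[3] = 9  (first piece 1, then v[2]=8)
v[4] = 19
v[5] = 30
v[6] = 31  (first piece 1, then v[5]=30)
v[7] = 36  (first piece 2, then v[5]=30)
v[8] = 37  (first piece 1, then v[7]=36)
v[9] = 47  (first piece 4, then v[5]=30)
One optimal plan: pieces 5 + 4 (1 cut) → ¢49 − ¢2 = ¢47.

47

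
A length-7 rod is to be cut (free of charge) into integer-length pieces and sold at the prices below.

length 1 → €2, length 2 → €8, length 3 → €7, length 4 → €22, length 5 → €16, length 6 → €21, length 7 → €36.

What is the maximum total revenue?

36

Let best[k] be the best obtainable value from length k. For each k, try every first piece i and keep the best of price[i] + best[k−i].
best[1] = 2
best[2] = 8
best[3] = 10  (first piece 1, then best[2]=8)
best[4] = 22
best[5] = 24  (first piece 1, then best[4]=22)
best[6] = 30  (first piece 2, then best[4]=22)
best[7] = 36
Best is to sell the whole 7-meter piece uncut for €36.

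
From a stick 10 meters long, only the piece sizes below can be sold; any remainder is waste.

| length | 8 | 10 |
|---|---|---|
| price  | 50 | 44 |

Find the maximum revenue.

Let best[k] be the best obtainable value from length k. For each k, try every first piece i and keep the best of price[i] + best[k−i].
best[1] = 0
best[2] = 0
best[3] = 0
best[4] = 0
best[5] = 0
best[6] = 0
best[7] = 0
best[8] = 50
best[9] = 50
best[10] = max(50+0, 44+0) = 50
One optimal cutting: pieces 8 with 2 meters of scrap → 50.

50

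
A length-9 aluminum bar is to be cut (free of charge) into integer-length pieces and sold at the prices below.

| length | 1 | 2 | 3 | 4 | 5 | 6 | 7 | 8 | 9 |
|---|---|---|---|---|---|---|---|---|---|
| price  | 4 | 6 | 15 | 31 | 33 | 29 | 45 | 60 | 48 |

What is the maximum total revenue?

Let r[k] be the best obtainable value from length k. For each k, try every first piece i and keep the best of price[i] + r[k−i].
r[1] = 4
r[2] = 8  (first piece 1, then r[1]=4)
r[3] = 15
r[4] = 31
r[5] = 35  (first piece 1, then r[4]=31)
r[6] = 39  (first piece 1, then r[5]=35)
r[7] = 46  (first piece 3, then r[4]=31)
r[8] = 62  (first piece 4, then r[4]=31)
r[9] = 66  (first piece 1, then r[8]=62)
One optimal cutting: 4 + 4 + 1 → $31 + $31 + $4 = $66.

66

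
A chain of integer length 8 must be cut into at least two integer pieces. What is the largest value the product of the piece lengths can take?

Let f[k] be the best product for length k (with at least one cut). For each first piece i, the rest contributes max(k−i, f[k−i]).
f[2] = 1×max(1,0) = 1×1 = 1
f[3] = 1×max(2,1) = 1×2 = 2
f[4] = 2×max(2,1) = 2×2 = 4
f[5] = 2×max(3,2) = 2×3 = 6
f[6] = 3×max(3,2) = 3×3 = 9
f[7] = 2×max(5,6) = 2×6 = 12
f[8] = 2×max(6,9) = 2×9 = 18
One optimal split: 3 + 3 + 2; product 3×3×2 = 18.

18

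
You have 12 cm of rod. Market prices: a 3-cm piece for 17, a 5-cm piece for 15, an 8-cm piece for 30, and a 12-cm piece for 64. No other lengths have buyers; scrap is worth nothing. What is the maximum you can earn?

68

Build r[k] bottom-up: r[k] = max over allowed piece i of (p[i] + r[k−i]).
r[1] = 0
r[2] = 0
r[3] = 17
r[4] = 17
r[5] = 17
r[6] = 34  (first piece 3, then r[3]=17)
r[7] = 34
r[8] = 34
r[9] = 51  (first piece 3, then r[6]=34)
r[10] = 51
r[11] = 51
r[12] = 68  (first piece 3, then r[9]=51)
One optimal cutting: 3 + 3 + 3 + 3 → 68.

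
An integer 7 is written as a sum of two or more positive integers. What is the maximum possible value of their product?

Let prod[k] be the best product for length k (with at least one cut). For each first piece i, the rest contributes max(k−i, prod[k−i]).
prod[2] = 1*max(1,0) = 1*1 = 1
prod[3] = max(1*2, 2*1) = 2
prod[4] = max(1*3, 2*2, 3*1) = 4
prod[5] = max(1*4, 2*3, 3*2, 4*1) = 6
prod[6] = max(1*6, 2*4, 3*3, 4*2, 5*1) = 9
prod[7] = max(1*9, 2*6, 3*4, 4*3, 5*2, 6*1) = 12
One optimal split: 3 + 2 + 2; product 3*2*2 = 12.

12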